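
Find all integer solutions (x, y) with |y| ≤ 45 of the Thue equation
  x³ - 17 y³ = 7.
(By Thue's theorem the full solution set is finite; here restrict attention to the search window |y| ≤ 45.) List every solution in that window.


The equation is x³ - 17y³ = 7. For fixed y, x³ = 17·y³ + 7, so a solution requires the RHS to be a perfect cube.
Strategy: iterate y from -45 to 45, compute RHS = 17·y³ + 7, and check whether it is a (positive or negative) perfect cube.
Check small values of y:
  y = 0: RHS = 7 is not a perfect cube.
  y = 1: RHS = 24 is not a perfect cube.
  y = -1: RHS = -10 is not a perfect cube.
  y = 2: RHS = 143 is not a perfect cube.
  y = -2: RHS = -129 is not a perfect cube.
  y = 3: RHS = 466 is not a perfect cube.
  y = -3: RHS = -452 is not a perfect cube.
Continuing the search up to |y| = 45 finds no solutions either.
No (x, y) in the scanned range satisfies the equation.

No integer solutions with |y| ≤ 45.


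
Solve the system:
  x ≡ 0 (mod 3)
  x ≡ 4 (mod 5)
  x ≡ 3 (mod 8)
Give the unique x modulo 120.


Moduli 3, 5, 8 are pairwise coprime; by CRT there is a unique solution modulo M = 3 · 5 · 8 = 120.
Solve pairwise, accumulating the modulus:
  Start with x ≡ 0 (mod 3).
  Combine with x ≡ 4 (mod 5): since gcd(3, 5) = 1, we get a unique residue mod 15.
    Write x = 0 + 3·t and substitute into x ≡ 4 (mod 5): 3·t ≡ 4 − 0 = 4 (mod 5).
    The inverse of 3 mod 5 is 2 (since 3·2 = 6 = 1·5 + 1), so t ≡ 2·4 = 8 ≡ 3 (mod 5).
    Then x = 0 + 3·3 = 9, valid modulo lcm(3, 5) = 15: x ≡ 9 (mod 15).
  Combine with x ≡ 3 (mod 8): since gcd(15, 8) = 1, we get a unique residue mod 120.
    Write x = 9 + 15·t and substitute into x ≡ 3 (mod 8): 15·t ≡ 3 − 9 = -6 (mod 8).
    Reduce coefficients mod 8: 7·t ≡ 2 (mod 8).
    The inverse of 7 mod 8 is 7 (since 7·7 = 49 = 6·8 + 1), so t ≡ 7·2 = 14 ≡ 6 (mod 8).
    Then x = 9 + 15·6 = 99, valid modulo lcm(15, 8) = 120: x ≡ 99 (mod 120).
Verify: 99 mod 3 = 0 ✓, 99 mod 5 = 4 ✓, 99 mod 8 = 3 ✓.

x ≡ 99 (mod 120).


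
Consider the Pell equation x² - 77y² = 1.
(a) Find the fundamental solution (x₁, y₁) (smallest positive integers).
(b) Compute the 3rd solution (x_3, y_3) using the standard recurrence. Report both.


Step 1: Find the fundamental solution (x₁, y₁) of x² - 77y² = 1.
  Expand √77 as a continued fraction. a₀ = ⌊√77⌋ = 8; iterate m_{k+1} = d_k·a_k − m_k, d_{k+1} = (77 − m_{k+1}²)/d_k, a_{k+1} = ⌊(a₀ + m_{k+1})/d_{k+1}⌋ (starting m₀ = 0, d₀ = 1), with convergents p_k = a_k·p_{k-1} + p_{k-2}, q_k = a_k·q_{k-1} + q_{k-2} (p₋₁ = 1, q₋₁ = 0):
  k = 0: a₀ = 8; p₀/q₀ = 8/1; p₀² − 77·q₀² = 64 − 77 = -13.
  k = 1: m = 8, d = 13, a = ⌊(8 + 8)/13⌋ = 1; p/q = (1·8 + 1)/(1·1 + 0) = 9/1; p² − 77·q² = 81 − 77 = 4.
  k = 2: m = 5, d = 4, a = ⌊(8 + 5)/4⌋ = 3; p/q = (3·9 + 8)/(3·1 + 1) = 35/4; p² − 77·q² = 1225 − 1232 = -7.
  k = 3: m = 7, d = 7, a = ⌊(8 + 7)/7⌋ = 2; p/q = (2·35 + 9)/(2·4 + 1) = 79/9; p² − 77·q² = 6241 − 6237 = 4.
  k = 4: m = 7, d = 4, a = ⌊(8 + 7)/4⌋ = 3; p/q = (3·79 + 35)/(3·9 + 4) = 272/31; p² − 77·q² = 73984 − 73997 = -13.
  k = 5: m = 5, d = 13, a = ⌊(8 + 5)/13⌋ = 1; p/q = (1·272 + 79)/(1·31 + 9) = 351/40; p² − 77·q² = 123201 − 123200 = 1.
  The first convergent with p² − 77·q² = 1 gives the fundamental solution (x₁, y₁) = (351, 40).
Step 2: Apply the recurrence (x_{n+1}, y_{n+1}) = (x₁x_n + 77y₁y_n, x₁y_n + y₁x_n) repeatedly.
  From (x_1, y_1) = (351, 40): x_2 = 351·351 + 77·40·40 = 246401; y_2 = 351·40 + 40·351 = 28080.
  From (x_2, y_2) = (246401, 28080): x_3 = 351·246401 + 77·40·28080 = 172973151; y_3 = 351·28080 + 40·246401 = 19712120.
Step 3: Verify x_3² - 77·y_3² = 29919710966868801 - 29919710966868800 = 1 (should be 1). ✓

(x_1, y_1) = (351, 40); (x_3, y_3) = (172973151, 19712120).


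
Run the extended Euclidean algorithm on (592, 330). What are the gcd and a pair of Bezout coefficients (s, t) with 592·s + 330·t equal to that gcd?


Euclidean algorithm on (592, 330) — divide until remainder is 0:
  592 = 1 · 330 + 262
  330 = 1 · 262 + 68
  262 = 3 · 68 + 58
  68 = 1 · 58 + 10
  58 = 5 · 10 + 8
  10 = 1 · 8 + 2
  8 = 4 · 2 + 0
gcd(592, 330) = 2.
Track Bezout coefficients alongside the remainders: start with r₀ = 592 = a·1 + b·0 (s = 1, t = 0) and r₁ = 330 = a·0 + b·1 (s = 0, t = 1); each new remainder r_{k+1} = r_{k-1} − q_k·r_k inherits s_{k+1} = s_{k-1} − q_k·s_k, t_{k+1} = t_{k-1} − q_k·t_k, so r_k = a·s_k + b·t_k at every step:
  q = 1: r = 262, s = 1 − 1·0 = 1, t = 0 − 1·1 = -1  (check: 592·1 + 330·(-1) = 262)
  q = 1: r = 68, s = 0 − 1·1 = -1, t = 1 − 1·(-1) = 2  (check: 592·(-1) + 330·2 = 68)
  q = 3: r = 58, s = 1 − 3·(-1) = 4, t = -1 − 3·2 = -7  (check: 592·4 + 330·(-7) = 58)
  q = 1: r = 10, s = -1 − 1·4 = -5, t = 2 − 1·(-7) = 9  (check: 592·(-5) + 330·9 = 10)
  q = 5: r = 8, s = 4 − 5·(-5) = 29, t = -7 − 5·9 = -52  (check: 592·29 + 330·(-52) = 8)
  q = 1: r = 2, s = -5 − 1·29 = -34, t = 9 − 1·(-52) = 61  (check: 592·(-34) + 330·61 = 2)
The row with r = 2 (the gcd) gives the Bezout coefficients s = -34, t = 61.
Result: 592 · (-34) + 330 · (61) = 2.

gcd(592, 330) = 2; s = -34, t = 61 (check: 592·(-34) + 330·61 = 2).


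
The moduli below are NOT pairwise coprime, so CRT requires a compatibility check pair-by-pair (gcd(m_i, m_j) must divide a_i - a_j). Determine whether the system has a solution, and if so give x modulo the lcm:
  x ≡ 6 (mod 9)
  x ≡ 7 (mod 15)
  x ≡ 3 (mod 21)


Moduli 9, 15, 21 are not pairwise coprime, so CRT works modulo lcm(m_i) when all pairwise compatibility conditions hold.
Pairwise compatibility: gcd(m_i, m_j) must divide a_i - a_j for every pair.
Merge one congruence at a time:
  Start: x ≡ 6 (mod 9).
  Combine with x ≡ 7 (mod 15): gcd(9, 15) = 3, and 7 - 6 = 1 is NOT divisible by 3.
    ⇒ system is inconsistent (no integer solution).

No solution (the system is inconsistent).


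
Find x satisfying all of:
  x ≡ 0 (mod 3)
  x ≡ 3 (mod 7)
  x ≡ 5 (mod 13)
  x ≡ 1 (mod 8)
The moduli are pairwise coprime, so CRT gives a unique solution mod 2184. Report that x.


Product of moduli M = 3 · 7 · 13 · 8 = 2184.
Merge one congruence at a time:
  Start: x ≡ 0 (mod 3).
  Combine with x ≡ 3 (mod 7); new modulus lcm = 21.
    Write x = 0 + 3·t and substitute into x ≡ 3 (mod 7): 3·t ≡ 3 − 0 = 3 (mod 7).
    The inverse of 3 mod 7 is 5 (since 3·5 = 15 = 2·7 + 1), so t ≡ 5·3 = 15 ≡ 1 (mod 7).
    Then x = 0 + 3·1 = 3, valid modulo lcm(3, 7) = 21: x ≡ 3 (mod 21).
  Combine with x ≡ 5 (mod 13); new modulus lcm = 273.
    Write x = 3 + 21·t and substitute into x ≡ 5 (mod 13): 21·t ≡ 5 − 3 = 2 (mod 13).
    Reduce coefficients mod 13: 8·t ≡ 2 (mod 13).
    The inverse of 8 mod 13 is 5 (since 8·5 = 40 = 3·13 + 1), so t ≡ 5·2 = 10 ≡ 10 (mod 13).
    Then x = 3 + 21·10 = 213, valid modulo lcm(21, 13) = 273: x ≡ 213 (mod 273).
  Combine with x ≡ 1 (mod 8); new modulus lcm = 2184.
    Write x = 213 + 273·t and substitute into x ≡ 1 (mod 8): 273·t ≡ 1 − 213 = -212 (mod 8).
    Reduce coefficients mod 8: 1·t ≡ 4 (mod 8).
    So t ≡ 4 (mod 8).
    Then x = 213 + 273·4 = 1305, valid modulo lcm(273, 8) = 2184: x ≡ 1305 (mod 2184).
Verify against each original: 1305 mod 3 = 0, 1305 mod 7 = 3, 1305 mod 13 = 5, 1305 mod 8 = 1.

x ≡ 1305 (mod 2184).


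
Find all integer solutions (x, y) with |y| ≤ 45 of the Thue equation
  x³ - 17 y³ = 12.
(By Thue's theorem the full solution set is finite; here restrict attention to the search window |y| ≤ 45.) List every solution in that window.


The equation is x³ - 17y³ = 12. For fixed y, x³ = 17·y³ + 12, so a solution requires the RHS to be a perfect cube.
Strategy: iterate y from -45 to 45, compute RHS = 17·y³ + 12, and check whether it is a (positive or negative) perfect cube.
Check small values of y:
  y = 0: RHS = 12 is not a perfect cube.
  y = 1: RHS = 29 is not a perfect cube.
  y = -1: RHS = -5 is not a perfect cube.
  y = 2: RHS = 148 is not a perfect cube.
  y = -2: RHS = -124 is not a perfect cube.
  y = 3: RHS = 471 is not a perfect cube.
  y = -3: RHS = -447 is not a perfect cube.
Continuing the search up to |y| = 45 finds no solutions either.
No (x, y) in the scanned range satisfies the equation.

No integer solutions with |y| ≤ 45.


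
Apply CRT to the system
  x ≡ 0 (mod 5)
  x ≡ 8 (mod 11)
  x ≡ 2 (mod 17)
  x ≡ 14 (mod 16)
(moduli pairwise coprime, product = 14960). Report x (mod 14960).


Product of moduli M = 5 · 11 · 17 · 16 = 14960.
Merge one congruence at a time:
  Start: x ≡ 0 (mod 5).
  Combine with x ≡ 8 (mod 11); new modulus lcm = 55.
    Write x = 0 + 5·t and substitute into x ≡ 8 (mod 11): 5·t ≡ 8 − 0 = 8 (mod 11).
    The inverse of 5 mod 11 is 9 (since 5·9 = 45 = 4·11 + 1), so t ≡ 9·8 = 72 ≡ 6 (mod 11).
    Then x = 0 + 5·6 = 30, valid modulo lcm(5, 11) = 55: x ≡ 30 (mod 55).
  Combine with x ≡ 2 (mod 17); new modulus lcm = 935.
    Write x = 30 + 55·t and substitute into x ≡ 2 (mod 17): 55·t ≡ 2 − 30 = -28 (mod 17).
    Reduce coefficients mod 17: 4·t ≡ 6 (mod 17).
    The inverse of 4 mod 17 is 13 (since 4·13 = 52 = 3·17 + 1), so t ≡ 13·6 = 78 ≡ 10 (mod 17).
    Then x = 30 + 55·10 = 580, valid modulo lcm(55, 17) = 935: x ≡ 580 (mod 935).
  Combine with x ≡ 14 (mod 16); new modulus lcm = 14960.
    Write x = 580 + 935·t and substitute into x ≡ 14 (mod 16): 935·t ≡ 14 − 580 = -566 (mod 16).
    Reduce coefficients mod 16: 7·t ≡ 10 (mod 16).
    The inverse of 7 mod 16 is 7 (since 7·7 = 49 = 3·16 + 1), so t ≡ 7·10 = 70 ≡ 6 (mod 16).
    Then x = 580 + 935·6 = 6190, valid modulo lcm(935, 16) = 14960: x ≡ 6190 (mod 14960).
Verify against each original: 6190 mod 5 = 0, 6190 mod 11 = 8, 6190 mod 17 = 2, 6190 mod 16 = 14.

x ≡ 6190 (mod 14960).


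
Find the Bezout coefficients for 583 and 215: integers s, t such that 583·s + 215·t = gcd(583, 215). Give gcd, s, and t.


Euclidean algorithm on (583, 215) — divide until remainder is 0:
  583 = 2 · 215 + 153
  215 = 1 · 153 + 62
  153 = 2 · 62 + 29
  62 = 2 · 29 + 4
  29 = 7 · 4 + 1
  4 = 4 · 1 + 0
gcd(583, 215) = 1.
Track Bezout coefficients alongside the remainders: start with r₀ = 583 = a·1 + b·0 (s = 1, t = 0) and r₁ = 215 = a·0 + b·1 (s = 0, t = 1); each new remainder r_{k+1} = r_{k-1} − q_k·r_k inherits s_{k+1} = s_{k-1} − q_k·s_k, t_{k+1} = t_{k-1} − q_k·t_k, so r_k = a·s_k + b·t_k at every step:
  q = 2: r = 153, s = 1 − 2·0 = 1, t = 0 − 2·1 = -2  (check: 583·1 + 215·(-2) = 153)
  q = 1: r = 62, s = 0 − 1·1 = -1, t = 1 − 1·(-2) = 3  (check: 583·(-1) + 215·3 = 62)
  q = 2: r = 29, s = 1 − 2·(-1) = 3, t = -2 − 2·3 = -8  (check: 583·3 + 215·(-8) = 29)
  q = 2: r = 4, s = -1 − 2·3 = -7, t = 3 − 2·(-8) = 19  (check: 583·(-7) + 215·19 = 4)
  q = 7: r = 1, s = 3 − 7·(-7) = 52, t = -8 − 7·19 = -141  (check: 583·52 + 215·(-141) = 1)
The row with r = 1 (the gcd) gives the Bezout coefficients s = 52, t = -141.
Result: 583 · (52) + 215 · (-141) = 1.

gcd(583, 215) = 1; s = 52, t = -141 (check: 583·52 + 215·(-141) = 1).


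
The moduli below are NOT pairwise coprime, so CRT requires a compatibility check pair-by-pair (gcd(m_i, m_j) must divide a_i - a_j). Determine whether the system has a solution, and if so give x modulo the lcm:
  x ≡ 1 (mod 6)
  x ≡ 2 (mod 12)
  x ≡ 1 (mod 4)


Moduli 6, 12, 4 are not pairwise coprime, so CRT works modulo lcm(m_i) when all pairwise compatibility conditions hold.
Pairwise compatibility: gcd(m_i, m_j) must divide a_i - a_j for every pair.
Merge one congruence at a time:
  Start: x ≡ 1 (mod 6).
  Combine with x ≡ 2 (mod 12): gcd(6, 12) = 6, and 2 - 1 = 1 is NOT divisible by 6.
    ⇒ system is inconsistent (no integer solution).

No solution (the system is inconsistent).


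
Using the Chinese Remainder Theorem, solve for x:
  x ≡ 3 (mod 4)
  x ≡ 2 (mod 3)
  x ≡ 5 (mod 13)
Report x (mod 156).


Moduli 4, 3, 13 are pairwise coprime; by CRT there is a unique solution modulo M = 4 · 3 · 13 = 156.
Solve pairwise, accumulating the modulus:
  Start with x ≡ 3 (mod 4).
  Combine with x ≡ 2 (mod 3): since gcd(4, 3) = 1, we get a unique residue mod 12.
    Write x = 3 + 4·t and substitute into x ≡ 2 (mod 3): 4·t ≡ 2 − 3 = -1 (mod 3).
    Reduce coefficients mod 3: 1·t ≡ 2 (mod 3).
    So t ≡ 2 (mod 3).
    Then x = 3 + 4·2 = 11, valid modulo lcm(4, 3) = 12: x ≡ 11 (mod 12).
  Combine with x ≡ 5 (mod 13): since gcd(12, 13) = 1, we get a unique residue mod 156.
    Write x = 11 + 12·t and substitute into x ≡ 5 (mod 13): 12·t ≡ 5 − 11 = -6 (mod 13).
    Reduce coefficients mod 13: 12·t ≡ 7 (mod 13).
    The inverse of 12 mod 13 is 12 (since 12·12 = 144 = 11·13 + 1), so t ≡ 12·7 = 84 ≡ 6 (mod 13).
    Then x = 11 + 12·6 = 83, valid modulo lcm(12, 13) = 156: x ≡ 83 (mod 156).
Verify: 83 mod 4 = 3 ✓, 83 mod 3 = 2 ✓, 83 mod 13 = 5 ✓.

x ≡ 83 (mod 156).


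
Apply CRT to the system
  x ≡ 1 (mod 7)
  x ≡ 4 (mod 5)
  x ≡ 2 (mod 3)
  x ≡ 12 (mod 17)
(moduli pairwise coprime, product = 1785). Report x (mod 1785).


Product of moduli M = 7 · 5 · 3 · 17 = 1785.
Merge one congruence at a time:
  Start: x ≡ 1 (mod 7).
  Combine with x ≡ 4 (mod 5); new modulus lcm = 35.
    Write x = 1 + 7·t and substitute into x ≡ 4 (mod 5): 7·t ≡ 4 − 1 = 3 (mod 5).
    Reduce coefficients mod 5: 2·t ≡ 3 (mod 5).
    The inverse of 2 mod 5 is 3 (since 2·3 = 6 = 1·5 + 1), so t ≡ 3·3 = 9 ≡ 4 (mod 5).
    Then x = 1 + 7·4 = 29, valid modulo lcm(7, 5) = 35: x ≡ 29 (mod 35).
  Combine with x ≡ 2 (mod 3); new modulus lcm = 105.
    Write x = 29 + 35·t and substitute into x ≡ 2 (mod 3): 35·t ≡ 2 − 29 = -27 (mod 3).
    Reduce coefficients mod 3: 2·t ≡ 0 (mod 3).
    The inverse of 2 mod 3 is 2 (since 2·2 = 4 = 1·3 + 1), so t ≡ 2·0 = 0 ≡ 0 (mod 3).
    Then x = 29 + 35·0 = 29, valid modulo lcm(35, 3) = 105: x ≡ 29 (mod 105).
  Combine with x ≡ 12 (mod 17); new modulus lcm = 1785.
    Write x = 29 + 105·t and substitute into x ≡ 12 (mod 17): 105·t ≡ 12 − 29 = -17 (mod 17).
    Reduce coefficients mod 17: 3·t ≡ 0 (mod 17).
    The inverse of 3 mod 17 is 6 (since 3·6 = 18 = 1·17 + 1), so t ≡ 6·0 = 0 ≡ 0 (mod 17).
    Then x = 29 + 105·0 = 29, valid modulo lcm(105, 17) = 1785: x ≡ 29 (mod 1785).
Verify against each original: 29 mod 7 = 1, 29 mod 5 = 4, 29 mod 3 = 2, 29 mod 17 = 12.

x ≡ 29 (mod 1785).


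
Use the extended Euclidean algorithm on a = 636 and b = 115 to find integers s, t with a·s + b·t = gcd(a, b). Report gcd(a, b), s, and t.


Euclidean algorithm on (636, 115) — divide until remainder is 0:
  636 = 5 · 115 + 61
  115 = 1 · 61 + 54
  61 = 1 · 54 + 7
  54 = 7 · 7 + 5
  7 = 1 · 5 + 2
  5 = 2 · 2 + 1
  2 = 2 · 1 + 0
gcd(636, 115) = 1.
Track Bezout coefficients alongside the remainders: start with r₀ = 636 = a·1 + b·0 (s = 1, t = 0) and r₁ = 115 = a·0 + b·1 (s = 0, t = 1); each new remainder r_{k+1} = r_{k-1} − q_k·r_k inherits s_{k+1} = s_{k-1} − q_k·s_k, t_{k+1} = t_{k-1} − q_k·t_k, so r_k = a·s_k + b·t_k at every step:
  q = 5: r = 61, s = 1 − 5·0 = 1, t = 0 − 5·1 = -5  (check: 636·1 + 115·(-5) = 61)
  q = 1: r = 54, s = 0 − 1·1 = -1, t = 1 − 1·(-5) = 6  (check: 636·(-1) + 115·6 = 54)
  q = 1: r = 7, s = 1 − 1·(-1) = 2, t = -5 − 1·6 = -11  (check: 636·2 + 115·(-11) = 7)
  q = 7: r = 5, s = -1 − 7·2 = -15, t = 6 − 7·(-11) = 83  (check: 636·(-15) + 115·83 = 5)
  q = 1: r = 2, s = 2 − 1·(-15) = 17, t = -11 − 1·83 = -94  (check: 636·17 + 115·(-94) = 2)
  q = 2: r = 1, s = -15 − 2·17 = -49, t = 83 − 2·(-94) = 271  (check: 636·(-49) + 115·271 = 1)
The row with r = 1 (the gcd) gives the Bezout coefficients s = -49, t = 271.
Result: 636 · (-49) + 115 · (271) = 1.

gcd(636, 115) = 1; s = -49, t = 271 (check: 636·(-49) + 115·271 = 1).


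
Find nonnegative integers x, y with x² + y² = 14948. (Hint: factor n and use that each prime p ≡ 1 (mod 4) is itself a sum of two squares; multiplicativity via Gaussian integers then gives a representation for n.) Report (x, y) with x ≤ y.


Step 1: Factor n = 14948 = 2^2 · 37 · 101.
Step 2: Check the mod-4 condition on each prime factor: 2 = 2 (special); 37 ≡ 1 (mod 4), exponent 1; 101 ≡ 1 (mod 4), exponent 1.
All primes ≡ 3 (mod 4) appear to even exponent (or don't appear), so by the two-squares theorem n IS expressible as a sum of two squares.
Step 3: Build a representation. Group n = k² · m with k = 2 and m = 37 · 101 = 3737 (a product of primes ≡ 1 (mod 4)); a representation of m scales to one of n via (k·x)² + (k·y)² = k²(x² + y²). Each prime p ≡ 1 (mod 4) is itself a sum of two squares; find a² by testing p − a² for a perfect square:
  37: 37 − 1² = 36 = 6² ⇒ 37 = 1² + 6².
  101: 101 − 1² = 100 = 10² ⇒ 101 = 1² + 10².
  Combine using the Brahmagupta–Fibonacci identity (a² + b²)(c² + d²) = (ac − bd)² + (ad + bc)² = (ac + bd)² + (ad − bc)²:
  37 · 101 = 3737: from (1² + 6²)(1² + 10²), take (1·1 − 6·10, 1·10 + 6·1) = (1 − 60, 10 + 6) = (-59, 16); dropping signs (only squares matter) gives (59, 16); check 59² + 16² = 3481 + 256 = 3737 ✓.
  Scale by k = 2: (2·59, 2·16) = (118, 32).
Step 4: Order so x ≤ y and verify: 32² + 118² = 1024 + 13924 = 14948 = n. ✓

n = 14948 = 32² + 118² (one valid representation with x ≤ y).


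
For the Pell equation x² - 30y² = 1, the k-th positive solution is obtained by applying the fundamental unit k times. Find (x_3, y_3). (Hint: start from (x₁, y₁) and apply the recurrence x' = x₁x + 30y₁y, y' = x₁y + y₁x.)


Step 1: Find the fundamental solution (x₁, y₁) of x² - 30y² = 1.
  Expand √30 as a continued fraction. a₀ = ⌊√30⌋ = 5; iterate m_{k+1} = d_k·a_k − m_k, d_{k+1} = (30 − m_{k+1}²)/d_k, a_{k+1} = ⌊(a₀ + m_{k+1})/d_{k+1}⌋ (starting m₀ = 0, d₀ = 1), with convergents p_k = a_k·p_{k-1} + p_{k-2}, q_k = a_k·q_{k-1} + q_{k-2} (p₋₁ = 1, q₋₁ = 0):
  k = 0: a₀ = 5; p₀/q₀ = 5/1; p₀² − 30·q₀² = 25 − 30 = -5.
  k = 1: m = 5, d = 5, a = ⌊(5 + 5)/5⌋ = 2; p/q = (2·5 + 1)/(2·1 + 0) = 11/2; p² − 30·q² = 121 − 120 = 1.
  The first convergent with p² − 30·q² = 1 gives the fundamental solution (x₁, y₁) = (11, 2).
Step 2: Apply the recurrence (x_{n+1}, y_{n+1}) = (x₁x_n + 30y₁y_n, x₁y_n + y₁x_n) repeatedly.
  From (x_1, y_1) = (11, 2): x_2 = 11·11 + 30·2·2 = 241; y_2 = 11·2 + 2·11 = 44.
  From (x_2, y_2) = (241, 44): x_3 = 11·241 + 30·2·44 = 5291; y_3 = 11·44 + 2·241 = 966.
Step 3: Verify x_3² - 30·y_3² = 27994681 - 27994680 = 1 (should be 1). ✓

(x_1, y_1) = (11, 2); (x_3, y_3) = (5291, 966).


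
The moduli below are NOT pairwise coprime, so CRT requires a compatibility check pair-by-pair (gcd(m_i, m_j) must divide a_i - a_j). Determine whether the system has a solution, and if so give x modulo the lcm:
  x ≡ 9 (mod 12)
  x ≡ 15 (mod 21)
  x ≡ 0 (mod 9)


Moduli 12, 21, 9 are not pairwise coprime, so CRT works modulo lcm(m_i) when all pairwise compatibility conditions hold.
Pairwise compatibility: gcd(m_i, m_j) must divide a_i - a_j for every pair.
Merge one congruence at a time:
  Start: x ≡ 9 (mod 12).
  Combine with x ≡ 15 (mod 21): gcd(12, 21) = 3; 15 - 9 = 6, which IS divisible by 3, so compatible.
    Write x = 9 + 12·t and substitute into x ≡ 15 (mod 21): 12·t ≡ 15 − 9 = 6 (mod 21).
    Divide the congruence (and modulus) by g = 3: 4·t ≡ 2 (mod 7).
    The inverse of 4 mod 7 is 2 (since 4·2 = 8 = 1·7 + 1), so t ≡ 2·2 = 4 ≡ 4 (mod 7).
    Then x = 9 + 12·4 = 57, valid modulo lcm(12, 21) = 84: x ≡ 57 (mod 84).
  Combine with x ≡ 0 (mod 9): gcd(84, 9) = 3; 0 - 57 = -57, which IS divisible by 3, so compatible.
    Write x = 57 + 84·t and substitute into x ≡ 0 (mod 9): 84·t ≡ 0 − 57 = -57 (mod 9).
    Divide the congruence (and modulus) by g = 3: 28·t ≡ -19 (mod 3).
    Reduce coefficients mod 3: 1·t ≡ 2 (mod 3).
    So t ≡ 2 (mod 3).
    Then x = 57 + 84·2 = 225, valid modulo lcm(84, 9) = 252: x ≡ 225 (mod 252).
Verify: 225 mod 12 = 9, 225 mod 21 = 15, 225 mod 9 = 0.

x ≡ 225 (mod 252).


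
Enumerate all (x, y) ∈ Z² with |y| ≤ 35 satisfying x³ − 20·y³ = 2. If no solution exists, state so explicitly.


The equation is x³ - 20y³ = 2. For fixed y, x³ = 20·y³ + 2, so a solution requires the RHS to be a perfect cube.
Strategy: iterate y from -35 to 35, compute RHS = 20·y³ + 2, and check whether it is a (positive or negative) perfect cube.
Check small values of y:
  y = 0: RHS = 2 is not a perfect cube.
  y = 1: RHS = 22 is not a perfect cube.
  y = -1: RHS = -18 is not a perfect cube.
  y = 2: RHS = 162 is not a perfect cube.
  y = -2: RHS = -158 is not a perfect cube.
  y = 3: RHS = 542 is not a perfect cube.
  y = -3: RHS = -538 is not a perfect cube.
Continuing the search up to |y| = 35 finds no solutions either.
No (x, y) in the scanned range satisfies the equation.

No integer solutions with |y| ≤ 35.


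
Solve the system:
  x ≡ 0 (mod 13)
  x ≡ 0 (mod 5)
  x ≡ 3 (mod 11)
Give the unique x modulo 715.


Moduli 13, 5, 11 are pairwise coprime; by CRT there is a unique solution modulo M = 13 · 5 · 11 = 715.
Solve pairwise, accumulating the modulus:
  Start with x ≡ 0 (mod 13).
  Combine with x ≡ 0 (mod 5): since gcd(13, 5) = 1, we get a unique residue mod 65.
    Write x = 0 + 13·t and substitute into x ≡ 0 (mod 5): 13·t ≡ 0 − 0 = 0 (mod 5).
    Reduce coefficients mod 5: 3·t ≡ 0 (mod 5).
    The inverse of 3 mod 5 is 2 (since 3·2 = 6 = 1·5 + 1), so t ≡ 2·0 = 0 ≡ 0 (mod 5).
    Then x = 0 + 13·0 = 0, valid modulo lcm(13, 5) = 65: x ≡ 0 (mod 65).
  Combine with x ≡ 3 (mod 11): since gcd(65, 11) = 1, we get a unique residue mod 715.
    Write x = 0 + 65·t and substitute into x ≡ 3 (mod 11): 65·t ≡ 3 − 0 = 3 (mod 11).
    Reduce coefficients mod 11: 10·t ≡ 3 (mod 11).
    The inverse of 10 mod 11 is 10 (since 10·10 = 100 = 9·11 + 1), so t ≡ 10·3 = 30 ≡ 8 (mod 11).
    Then x = 0 + 65·8 = 520, valid modulo lcm(65, 11) = 715: x ≡ 520 (mod 715).
Verify: 520 mod 13 = 0 ✓, 520 mod 5 = 0 ✓, 520 mod 11 = 3 ✓.

x ≡ 520 (mod 715).


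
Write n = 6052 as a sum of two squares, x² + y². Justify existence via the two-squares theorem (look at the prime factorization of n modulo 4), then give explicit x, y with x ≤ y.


Step 1: Factor n = 6052 = 2^2 · 17 · 89.
Step 2: Check the mod-4 condition on each prime factor: 2 = 2 (special); 17 ≡ 1 (mod 4), exponent 1; 89 ≡ 1 (mod 4), exponent 1.
All primes ≡ 3 (mod 4) appear to even exponent (or don't appear), so by the two-squares theorem n IS expressible as a sum of two squares.
Step 3: Build a representation. Group n = k² · m with k = 2 and m = 17 · 89 = 1513 (a product of primes ≡ 1 (mod 4)); a representation of m scales to one of n via (k·x)² + (k·y)² = k²(x² + y²). Each prime p ≡ 1 (mod 4) is itself a sum of two squares; find a² by testing p − a² for a perfect square:
  17: 17 − 1² = 16 = 4² ⇒ 17 = 1² + 4².
  89: 89 − 1² = 88, 89 − 2² = 85, 89 − 3² = 80, 89 − 4² = 73, 89 − 5² = 64 = 8² ⇒ 89 = 5² + 8².
  Combine using the Brahmagupta–Fibonacci identity (a² + b²)(c² + d²) = (ac − bd)² + (ad + bc)² = (ac + bd)² + (ad − bc)²:
  17 · 89 = 1513: from (1² + 4²)(5² + 8²), take (1·5 − 4·8, 1·8 + 4·5) = (5 − 32, 8 + 20) = (-27, 28); dropping signs (only squares matter) gives (27, 28); check 27² + 28² = 729 + 784 = 1513 ✓.
  Scale by k = 2: (2·27, 2·28) = (54, 56).
Step 4: Order so x ≤ y and verify: 54² + 56² = 2916 + 3136 = 6052 = n. ✓

n = 6052 = 54² + 56² (one valid representation with x ≤ y).


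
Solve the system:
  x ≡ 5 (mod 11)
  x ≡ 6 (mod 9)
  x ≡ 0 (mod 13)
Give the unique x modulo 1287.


Moduli 11, 9, 13 are pairwise coprime; by CRT there is a unique solution modulo M = 11 · 9 · 13 = 1287.
Solve pairwise, accumulating the modulus:
  Start with x ≡ 5 (mod 11).
  Combine with x ≡ 6 (mod 9): since gcd(11, 9) = 1, we get a unique residue mod 99.
    Write x = 5 + 11·t and substitute into x ≡ 6 (mod 9): 11·t ≡ 6 − 5 = 1 (mod 9).
    Reduce coefficients mod 9: 2·t ≡ 1 (mod 9).
    The inverse of 2 mod 9 is 5 (since 2·5 = 10 = 1·9 + 1), so t ≡ 5·1 = 5 ≡ 5 (mod 9).
    Then x = 5 + 11·5 = 60, valid modulo lcm(11, 9) = 99: x ≡ 60 (mod 99).
  Combine with x ≡ 0 (mod 13): since gcd(99, 13) = 1, we get a unique residue mod 1287.
    Write x = 60 + 99·t and substitute into x ≡ 0 (mod 13): 99·t ≡ 0 − 60 = -60 (mod 13).
    Reduce coefficients mod 13: 8·t ≡ 5 (mod 13).
    The inverse of 8 mod 13 is 5 (since 8·5 = 40 = 3·13 + 1), so t ≡ 5·5 = 25 ≡ 12 (mod 13).
    Then x = 60 + 99·12 = 1248, valid modulo lcm(99, 13) = 1287: x ≡ 1248 (mod 1287).
Verify: 1248 mod 11 = 5 ✓, 1248 mod 9 = 6 ✓, 1248 mod 13 = 0 ✓.

x ≡ 1248 (mod 1287).


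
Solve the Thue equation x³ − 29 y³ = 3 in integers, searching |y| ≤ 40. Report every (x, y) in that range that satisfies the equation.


The equation is x³ - 29y³ = 3. For fixed y, x³ = 29·y³ + 3, so a solution requires the RHS to be a perfect cube.
Strategy: iterate y from -40 to 40, compute RHS = 29·y³ + 3, and check whether it is a (positive or negative) perfect cube.
Check small values of y:
  y = 0: RHS = 3 is not a perfect cube.
  y = 1: RHS = 32 is not a perfect cube.
  y = -1: RHS = -26 is not a perfect cube.
  y = 2: RHS = 235 is not a perfect cube.
  y = -2: RHS = -229 is not a perfect cube.
  y = 3: RHS = 786 is not a perfect cube.
  y = -3: RHS = -780 is not a perfect cube.
Continuing the search up to |y| = 40 finds no solutions either.
No (x, y) in the scanned range satisfies the equation.

No integer solutions with |y| ≤ 40.


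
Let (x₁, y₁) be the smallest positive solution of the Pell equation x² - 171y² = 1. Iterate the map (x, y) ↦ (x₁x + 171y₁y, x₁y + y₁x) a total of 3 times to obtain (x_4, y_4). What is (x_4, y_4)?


Step 1: Find the fundamental solution (x₁, y₁) of x² - 171y² = 1.
  Expand √171 as a continued fraction. a₀ = ⌊√171⌋ = 13; iterate m_{k+1} = d_k·a_k − m_k, d_{k+1} = (171 − m_{k+1}²)/d_k, a_{k+1} = ⌊(a₀ + m_{k+1})/d_{k+1}⌋ (starting m₀ = 0, d₀ = 1), with convergents p_k = a_k·p_{k-1} + p_{k-2}, q_k = a_k·q_{k-1} + q_{k-2} (p₋₁ = 1, q₋₁ = 0):
  k = 0: a₀ = 13; p₀/q₀ = 13/1; p₀² − 171·q₀² = 169 − 171 = -2.
  k = 1: m = 13, d = 2, a = ⌊(13 + 13)/2⌋ = 13; p/q = (13·13 + 1)/(13·1 + 0) = 170/13; p² − 171·q² = 28900 − 28899 = 1.
  The first convergent with p² − 171·q² = 1 gives the fundamental solution (x₁, y₁) = (170, 13).
Step 2: Apply the recurrence (x_{n+1}, y_{n+1}) = (x₁x_n + 171y₁y_n, x₁y_n + y₁x_n) repeatedly.
  From (x_1, y_1) = (170, 13): x_2 = 170·170 + 171·13·13 = 57799; y_2 = 170·13 + 13·170 = 4420.
  From (x_2, y_2) = (57799, 4420): x_3 = 170·57799 + 171·13·4420 = 19651490; y_3 = 170·4420 + 13·57799 = 1502787.
  From (x_3, y_3) = (19651490, 1502787): x_4 = 170·19651490 + 171·13·1502787 = 6681448801; y_4 = 170·1502787 + 13·19651490 = 510943160.
Step 3: Verify x_4² - 171·y_4² = 44641758080384337601 - 44641758080384337600 = 1 (should be 1). ✓

(x_1, y_1) = (170, 13); (x_4, y_4) = (6681448801, 510943160).


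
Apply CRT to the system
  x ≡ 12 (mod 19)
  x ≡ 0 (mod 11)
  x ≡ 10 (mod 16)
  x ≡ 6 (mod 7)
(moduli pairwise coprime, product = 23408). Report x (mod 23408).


Product of moduli M = 19 · 11 · 16 · 7 = 23408.
Merge one congruence at a time:
  Start: x ≡ 12 (mod 19).
  Combine with x ≡ 0 (mod 11); new modulus lcm = 209.
    Write x = 12 + 19·t and substitute into x ≡ 0 (mod 11): 19·t ≡ 0 − 12 = -12 (mod 11).
    Reduce coefficients mod 11: 8·t ≡ 10 (mod 11).
    The inverse of 8 mod 11 is 7 (since 8·7 = 56 = 5·11 + 1), so t ≡ 7·10 = 70 ≡ 4 (mod 11).
    Then x = 12 + 19·4 = 88, valid modulo lcm(19, 11) = 209: x ≡ 88 (mod 209).
  Combine with x ≡ 10 (mod 16); new modulus lcm = 3344.
    Write x = 88 + 209·t and substitute into x ≡ 10 (mod 16): 209·t ≡ 10 − 88 = -78 (mod 16).
    Reduce coefficients mod 16: 1·t ≡ 2 (mod 16).
    So t ≡ 2 (mod 16).
    Then x = 88 + 209·2 = 506, valid modulo lcm(209, 16) = 3344: x ≡ 506 (mod 3344).
  Combine with x ≡ 6 (mod 7); new modulus lcm = 23408.
    Write x = 506 + 3344·t and substitute into x ≡ 6 (mod 7): 3344·t ≡ 6 − 506 = -500 (mod 7).
    Reduce coefficients mod 7: 5·t ≡ 4 (mod 7).
    The inverse of 5 mod 7 is 3 (since 5·3 = 15 = 2·7 + 1), so t ≡ 3·4 = 12 ≡ 5 (mod 7).
    Then x = 506 + 3344·5 = 17226, valid modulo lcm(3344, 7) = 23408: x ≡ 17226 (mod 23408).
Verify against each original: 17226 mod 19 = 12, 17226 mod 11 = 0, 17226 mod 16 = 10, 17226 mod 7 = 6.

x ≡ 17226 (mod 23408).


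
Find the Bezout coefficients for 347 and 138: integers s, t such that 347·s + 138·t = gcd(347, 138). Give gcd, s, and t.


Euclidean algorithm on (347, 138) — divide until remainder is 0:
  347 = 2 · 138 + 71
  138 = 1 · 71 + 67
  71 = 1 · 67 + 4
  67 = 16 · 4 + 3
  4 = 1 · 3 + 1
  3 = 3 · 1 + 0
gcd(347, 138) = 1.
Track Bezout coefficients alongside the remainders: start with r₀ = 347 = a·1 + b·0 (s = 1, t = 0) and r₁ = 138 = a·0 + b·1 (s = 0, t = 1); each new remainder r_{k+1} = r_{k-1} − q_k·r_k inherits s_{k+1} = s_{k-1} − q_k·s_k, t_{k+1} = t_{k-1} − q_k·t_k, so r_k = a·s_k + b·t_k at every step:
  q = 2: r = 71, s = 1 − 2·0 = 1, t = 0 − 2·1 = -2  (check: 347·1 + 138·(-2) = 71)
  q = 1: r = 67, s = 0 − 1·1 = -1, t = 1 − 1·(-2) = 3  (check: 347·(-1) + 138·3 = 67)
  q = 1: r = 4, s = 1 − 1·(-1) = 2, t = -2 − 1·3 = -5  (check: 347·2 + 138·(-5) = 4)
  q = 16: r = 3, s = -1 − 16·2 = -33, t = 3 − 16·(-5) = 83  (check: 347·(-33) + 138·83 = 3)
  q = 1: r = 1, s = 2 − 1·(-33) = 35, t = -5 − 1·83 = -88  (check: 347·35 + 138·(-88) = 1)
The row with r = 1 (the gcd) gives the Bezout coefficients s = 35, t = -88.
Result: 347 · (35) + 138 · (-88) = 1.

gcd(347, 138) = 1; s = 35, t = -88 (check: 347·35 + 138·(-88) = 1).


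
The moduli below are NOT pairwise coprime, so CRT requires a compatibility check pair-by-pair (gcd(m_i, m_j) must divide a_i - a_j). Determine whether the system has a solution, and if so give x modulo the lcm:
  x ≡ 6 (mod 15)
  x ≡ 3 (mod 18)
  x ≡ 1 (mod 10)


Moduli 15, 18, 10 are not pairwise coprime, so CRT works modulo lcm(m_i) when all pairwise compatibility conditions hold.
Pairwise compatibility: gcd(m_i, m_j) must divide a_i - a_j for every pair.
Merge one congruence at a time:
  Start: x ≡ 6 (mod 15).
  Combine with x ≡ 3 (mod 18): gcd(15, 18) = 3; 3 - 6 = -3, which IS divisible by 3, so compatible.
    Write x = 6 + 15·t and substitute into x ≡ 3 (mod 18): 15·t ≡ 3 − 6 = -3 (mod 18).
    Divide the congruence (and modulus) by g = 3: 5·t ≡ -1 (mod 6).
    Reduce coefficients mod 6: 5·t ≡ 5 (mod 6).
    The inverse of 5 mod 6 is 5 (since 5·5 = 25 = 4·6 + 1), so t ≡ 5·5 = 25 ≡ 1 (mod 6).
    Then x = 6 + 15·1 = 21, valid modulo lcm(15, 18) = 90: x ≡ 21 (mod 90).
  Combine with x ≡ 1 (mod 10): gcd(90, 10) = 10; 1 - 21 = -20, which IS divisible by 10, so compatible.
    Write x = 21 + 90·t and substitute into x ≡ 1 (mod 10): 90·t ≡ 1 − 21 = -20 (mod 10).
    Divide the congruence (and modulus) by g = 10: 9·t ≡ -2 (mod 1).
    Modulo 1 every t works; take t = 0.
    Then x = 21 + 90·0 = 21, valid modulo lcm(90, 10) = 90: x ≡ 21 (mod 90).
Verify: 21 mod 15 = 6, 21 mod 18 = 3, 21 mod 10 = 1.

x ≡ 21 (mod 90).


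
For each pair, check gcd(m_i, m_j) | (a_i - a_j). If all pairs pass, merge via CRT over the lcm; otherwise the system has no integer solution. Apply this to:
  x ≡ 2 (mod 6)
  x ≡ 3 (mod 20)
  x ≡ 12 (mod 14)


Moduli 6, 20, 14 are not pairwise coprime, so CRT works modulo lcm(m_i) when all pairwise compatibility conditions hold.
Pairwise compatibility: gcd(m_i, m_j) must divide a_i - a_j for every pair.
Merge one congruence at a time:
  Start: x ≡ 2 (mod 6).
  Combine with x ≡ 3 (mod 20): gcd(6, 20) = 2, and 3 - 2 = 1 is NOT divisible by 2.
    ⇒ system is inconsistent (no integer solution).

No solution (the system is inconsistent).


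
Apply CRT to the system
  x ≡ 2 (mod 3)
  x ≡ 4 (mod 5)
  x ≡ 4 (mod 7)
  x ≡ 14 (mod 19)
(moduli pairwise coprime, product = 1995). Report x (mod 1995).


Product of moduli M = 3 · 5 · 7 · 19 = 1995.
Merge one congruence at a time:
  Start: x ≡ 2 (mod 3).
  Combine with x ≡ 4 (mod 5); new modulus lcm = 15.
    Write x = 2 + 3·t and substitute into x ≡ 4 (mod 5): 3·t ≡ 4 − 2 = 2 (mod 5).
    The inverse of 3 mod 5 is 2 (since 3·2 = 6 = 1·5 + 1), so t ≡ 2·2 = 4 ≡ 4 (mod 5).
    Then x = 2 + 3·4 = 14, valid modulo lcm(3, 5) = 15: x ≡ 14 (mod 15).
  Combine with x ≡ 4 (mod 7); new modulus lcm = 105.
    Write x = 14 + 15·t and substitute into x ≡ 4 (mod 7): 15·t ≡ 4 − 14 = -10 (mod 7).
    Reduce coefficients mod 7: 1·t ≡ 4 (mod 7).
    So t ≡ 4 (mod 7).
    Then x = 14 + 15·4 = 74, valid modulo lcm(15, 7) = 105: x ≡ 74 (mod 105).
  Combine with x ≡ 14 (mod 19); new modulus lcm = 1995.
    Write x = 74 + 105·t and substitute into x ≡ 14 (mod 19): 105·t ≡ 14 − 74 = -60 (mod 19).
    Reduce coefficients mod 19: 10·t ≡ 16 (mod 19).
    The inverse of 10 mod 19 is 2 (since 10·2 = 20 = 1·19 + 1), so t ≡ 2·16 = 32 ≡ 13 (mod 19).
    Then x = 74 + 105·13 = 1439, valid modulo lcm(105, 19) = 1995: x ≡ 1439 (mod 1995).
Verify against each original: 1439 mod 3 = 2, 1439 mod 5 = 4, 1439 mod 7 = 4, 1439 mod 19 = 14.

x ≡ 1439 (mod 1995).


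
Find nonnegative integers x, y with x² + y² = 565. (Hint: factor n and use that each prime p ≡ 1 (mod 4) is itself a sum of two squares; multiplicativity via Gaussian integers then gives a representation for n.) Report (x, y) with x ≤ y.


Step 1: Factor n = 565 = 5 · 113.
Step 2: Check the mod-4 condition on each prime factor: 5 ≡ 1 (mod 4), exponent 1; 113 ≡ 1 (mod 4), exponent 1.
All primes ≡ 3 (mod 4) appear to even exponent (or don't appear), so by the two-squares theorem n IS expressible as a sum of two squares.
Step 3: Build a representation. Here n = 5 · 113 is a product of primes ≡ 1 (mod 4). Each prime p ≡ 1 (mod 4) is itself a sum of two squares; find a² by testing p − a² for a perfect square:
  5: 5 − 1² = 4 = 2² ⇒ 5 = 1² + 2².
  113: 113 − 1² = 112, 113 − 2² = 109, 113 − 3² = 104, 113 − 4² = 97, 113 − 5² = 88, 113 − 6² = 77, 113 − 7² = 64 = 8² ⇒ 113 = 7² + 8².
  Combine using the Brahmagupta–Fibonacci identity (a² + b²)(c² + d²) = (ac − bd)² + (ad + bc)² = (ac + bd)² + (ad − bc)²:
  5 · 113 = 565: from (1² + 2²)(7² + 8²), take (1·7 − 2·8, 1·8 + 2·7) = (7 − 16, 8 + 14) = (-9, 22); dropping signs (only squares matter) gives (9, 22); check 9² + 22² = 81 + 484 = 565 ✓.
Step 4: Order so x ≤ y and verify: 9² + 22² = 81 + 484 = 565 = n. ✓

n = 565 = 9² + 22² (one valid representation with x ≤ y).


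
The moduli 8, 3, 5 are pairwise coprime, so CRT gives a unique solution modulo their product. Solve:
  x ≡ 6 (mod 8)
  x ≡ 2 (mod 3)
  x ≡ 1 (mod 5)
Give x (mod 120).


Moduli 8, 3, 5 are pairwise coprime; by CRT there is a unique solution modulo M = 8 · 3 · 5 = 120.
Solve pairwise, accumulating the modulus:
  Start with x ≡ 6 (mod 8).
  Combine with x ≡ 2 (mod 3): since gcd(8, 3) = 1, we get a unique residue mod 24.
    Write x = 6 + 8·t and substitute into x ≡ 2 (mod 3): 8·t ≡ 2 − 6 = -4 (mod 3).
    Reduce coefficients mod 3: 2·t ≡ 2 (mod 3).
    The inverse of 2 mod 3 is 2 (since 2·2 = 4 = 1·3 + 1), so t ≡ 2·2 = 4 ≡ 1 (mod 3).
    Then x = 6 + 8·1 = 14, valid modulo lcm(8, 3) = 24: x ≡ 14 (mod 24).
  Combine with x ≡ 1 (mod 5): since gcd(24, 5) = 1, we get a unique residue mod 120.
    Write x = 14 + 24·t and substitute into x ≡ 1 (mod 5): 24·t ≡ 1 − 14 = -13 (mod 5).
    Reduce coefficients mod 5: 4·t ≡ 2 (mod 5).
    The inverse of 4 mod 5 is 4 (since 4·4 = 16 = 3·5 + 1), so t ≡ 4·2 = 8 ≡ 3 (mod 5).
    Then x = 14 + 24·3 = 86, valid modulo lcm(24, 5) = 120: x ≡ 86 (mod 120).
Verify: 86 mod 8 = 6 ✓, 86 mod 3 = 2 ✓, 86 mod 5 = 1 ✓.

x ≡ 86 (mod 120).


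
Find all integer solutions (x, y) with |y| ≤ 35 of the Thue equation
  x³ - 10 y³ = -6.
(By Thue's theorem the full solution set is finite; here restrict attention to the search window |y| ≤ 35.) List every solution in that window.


The equation is x³ - 10y³ = -6. For fixed y, x³ = 10·y³ − 6, so a solution requires the RHS to be a perfect cube.
Strategy: iterate y from -35 to 35, compute RHS = 10·y³ − 6, and check whether it is a (positive or negative) perfect cube.
Check small values of y:
  y = 0: RHS = -6 is not a perfect cube.
  y = 1: RHS = 4 is not a perfect cube.
  y = -1: RHS = -16 is not a perfect cube.
  y = 2: RHS = 74 is not a perfect cube.
  y = -2: RHS = -86 is not a perfect cube.
  y = 3: RHS = 264 is not a perfect cube.
  y = -3: RHS = -276 is not a perfect cube.
Continuing the search up to |y| = 35 finds no solutions either.
No (x, y) in the scanned range satisfies the equation.

No integer solutions with |y| ≤ 35.


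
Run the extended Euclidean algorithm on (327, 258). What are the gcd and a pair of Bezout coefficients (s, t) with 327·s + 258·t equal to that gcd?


Euclidean algorithm on (327, 258) — divide until remainder is 0:
  327 = 1 · 258 + 69
  258 = 3 · 69 + 51
  69 = 1 · 51 + 18
  51 = 2 · 18 + 15
  18 = 1 · 15 + 3
  15 = 5 · 3 + 0
gcd(327, 258) = 3.
Track Bezout coefficients alongside the remainders: start with r₀ = 327 = a·1 + b·0 (s = 1, t = 0) and r₁ = 258 = a·0 + b·1 (s = 0, t = 1); each new remainder r_{k+1} = r_{k-1} − q_k·r_k inherits s_{k+1} = s_{k-1} − q_k·s_k, t_{k+1} = t_{k-1} − q_k·t_k, so r_k = a·s_k + b·t_k at every step:
  q = 1: r = 69, s = 1 − 1·0 = 1, t = 0 − 1·1 = -1  (check: 327·1 + 258·(-1) = 69)
  q = 3: r = 51, s = 0 − 3·1 = -3, t = 1 − 3·(-1) = 4  (check: 327·(-3) + 258·4 = 51)
  q = 1: r = 18, s = 1 − 1·(-3) = 4, t = -1 − 1·4 = -5  (check: 327·4 + 258·(-5) = 18)
  q = 2: r = 15, s = -3 − 2·4 = -11, t = 4 − 2·(-5) = 14  (check: 327·(-11) + 258·14 = 15)
  q = 1: r = 3, s = 4 − 1·(-11) = 15, t = -5 − 1·14 = -19  (check: 327·15 + 258·(-19) = 3)
The row with r = 3 (the gcd) gives the Bezout coefficients s = 15, t = -19.
Result: 327 · (15) + 258 · (-19) = 3.

gcd(327, 258) = 3; s = 15, t = -19 (check: 327·15 + 258·(-19) = 3).


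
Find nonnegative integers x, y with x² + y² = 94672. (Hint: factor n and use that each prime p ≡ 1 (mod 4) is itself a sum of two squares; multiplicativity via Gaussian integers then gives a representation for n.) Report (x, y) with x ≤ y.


Step 1: Factor n = 94672 = 2^4 · 61 · 97.
Step 2: Check the mod-4 condition on each prime factor: 2 = 2 (special); 61 ≡ 1 (mod 4), exponent 1; 97 ≡ 1 (mod 4), exponent 1.
All primes ≡ 3 (mod 4) appear to even exponent (or don't appear), so by the two-squares theorem n IS expressible as a sum of two squares.
Step 3: Build a representation. Group n = k² · m with k = 4 and m = 61 · 97 = 5917 (a product of primes ≡ 1 (mod 4)); a representation of m scales to one of n via (k·x)² + (k·y)² = k²(x² + y²). Each prime p ≡ 1 (mod 4) is itself a sum of two squares; find a² by testing p − a² for a perfect square:
  61: 61 − 1² = 60, 61 − 2² = 57, 61 − 3² = 52, 61 − 4² = 45, 61 − 5² = 36 = 6² ⇒ 61 = 5² + 6².
  97: 97 − 1² = 96, 97 − 2² = 93, 97 − 3² = 88, 97 − 4² = 81 = 9² ⇒ 97 = 4² + 9².
  Combine using the Brahmagupta–Fibonacci identity (a² + b²)(c² + d²) = (ac − bd)² + (ad + bc)² = (ac + bd)² + (ad − bc)²:
  61 · 97 = 5917: from (5² + 6²)(4² + 9²), take (5·4 − 6·9, 5·9 + 6·4) = (20 − 54, 45 + 24) = (-34, 69); dropping signs (only squares matter) gives (34, 69); check 34² + 69² = 1156 + 4761 = 5917 ✓.
  Scale by k = 4: (4·34, 4·69) = (136, 276).
Step 4: Order so x ≤ y and verify: 136² + 276² = 18496 + 76176 = 94672 = n. ✓

n = 94672 = 136² + 276² (one valid representation with x ≤ y).
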